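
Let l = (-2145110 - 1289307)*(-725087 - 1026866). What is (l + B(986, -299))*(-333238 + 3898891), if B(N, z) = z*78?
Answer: 21454309975031065587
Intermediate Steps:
l = 6016937166401 (l = -3434417*(-1751953) = 6016937166401)
B(N, z) = 78*z
(l + B(986, -299))*(-333238 + 3898891) = (6016937166401 + 78*(-299))*(-333238 + 3898891) = (6016937166401 - 23322)*3565653 = 6016937143079*3565653 = 21454309975031065587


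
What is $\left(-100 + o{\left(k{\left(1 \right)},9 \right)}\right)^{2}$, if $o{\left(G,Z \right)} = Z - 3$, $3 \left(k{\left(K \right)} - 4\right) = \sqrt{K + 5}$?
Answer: $8836$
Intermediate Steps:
$k{\left(K \right)} = 4 + \frac{\sqrt{5 + K}}{3}$ ($k{\left(K \right)} = 4 + \frac{\sqrt{K + 5}}{3} = 4 + \frac{\sqrt{5 + K}}{3}$)
$o{\left(G,Z \right)} = -3 + Z$ ($o{\left(G,Z \right)} = Z - 3 = -3 + Z$)
$\left(-100 + o{\left(k{\left(1 \right)},9 \right)}\right)^{2} = \left(-100 + \left(-3 + 9\right)\right)^{2} = \left(-100 + 6\right)^{2} = \left(-94\right)^{2} = 8836$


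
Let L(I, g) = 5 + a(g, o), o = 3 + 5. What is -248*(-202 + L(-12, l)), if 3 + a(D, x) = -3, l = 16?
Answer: 50344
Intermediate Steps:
o = 8
a(D, x) = -6 (a(D, x) = -3 - 3 = -6)
L(I, g) = -1 (L(I, g) = 5 - 6 = -1)
-248*(-202 + L(-12, l)) = -248*(-202 - 1) = -248*(-203) = 50344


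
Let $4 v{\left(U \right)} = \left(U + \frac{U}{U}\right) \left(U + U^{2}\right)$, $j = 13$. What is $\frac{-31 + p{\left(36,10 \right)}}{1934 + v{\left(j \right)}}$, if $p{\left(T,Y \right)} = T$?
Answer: $\frac{5}{2571} \approx 0.0019448$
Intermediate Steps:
$v{\left(U \right)} = \frac{\left(1 + U\right) \left(U + U^{2}\right)}{4}$ ($v{\left(U \right)} = \frac{\left(U + \frac{U}{U}\right) \left(U + U^{2}\right)}{4} = \frac{\left(U + 1\right) \left(U + U^{2}\right)}{4} = \frac{\left(1 + U\right) \left(U + U^{2}\right)}{4}$)
$\frac{-31 + p{\left(36,10 \right)}}{1934 + v{\left(j \right)}} = \frac{-31 + 36}{1934 + \frac{1}{4} \cdot 13 \left(1 + 13\right)^{2}} = \frac{5}{1934 + \frac{1}{4} \cdot 13 \cdot 14^{2}} = \frac{5}{1934 + \frac{1}{4} \cdot 13 \cdot 196} = \frac{5}{1934 + 637} = \frac{5}{2571}$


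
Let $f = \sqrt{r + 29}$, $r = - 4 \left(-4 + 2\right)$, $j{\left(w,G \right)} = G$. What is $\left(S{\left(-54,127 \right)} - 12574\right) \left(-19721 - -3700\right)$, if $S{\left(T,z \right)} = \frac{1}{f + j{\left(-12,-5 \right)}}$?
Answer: $\frac{2417296543}{12} - \frac{16021 \sqrt{37}}{12} \approx 2.0143 \cdot 10^{8}$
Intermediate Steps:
$r = 8$ ($r = \left(-4\right) \left(-2\right) = 8$)
$f = \sqrt{37}$ ($f = \sqrt{8 + 29} = \sqrt{37} \approx 6.0828$)
$S{\left(T,z \right)} = \frac{1}{-5 + \sqrt{37}}$ ($S{\left(T,z \right)} = \frac{1}{\sqrt{37} - 5} = \frac{1}{-5 + \sqrt{37}}$)
$\left(S{\left(-54,127 \right)} - 12574\right) \left(-19721 - -3700\right) = \left(\left(\frac{5}{12} + \frac{\sqrt{37}}{12}\right) - 12574\right) \left(-19721 - -3700\right) = \left(- \frac{150883}{12} + \frac{\sqrt{37}}{12}\right) \left(-19721 + 3700\right) = \left(- \frac{150883}{12} + \frac{\sqrt{37}}{12}\right) \left(-16021\right) = \frac{2417296543}{12} - \frac{16021 \sqrt{37}}{12}$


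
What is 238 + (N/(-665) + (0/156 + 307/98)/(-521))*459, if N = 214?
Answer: 424574201/4850510 ≈ 87.532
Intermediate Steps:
238 + (N/(-665) + (0/156 + 307/98)/(-521))*459 = 238 + (214/(-665) + (0/156 + 307/98)/(-521))*459 = 238 + (214*(-1/665) + (0*(1/156) + 307*(1/98))*(-1/521))*459 = 238 + (-214/665 + (0 + 307/98)*(-1/521))*459 = 238 + (-214/665 + (307/98)*(-1/521))*459 = 238 + (-214/665 - 307/51058)*459 = 238 - 1590081/4850510*459 = 238 - 729847179/4850510 = 424574201/4850510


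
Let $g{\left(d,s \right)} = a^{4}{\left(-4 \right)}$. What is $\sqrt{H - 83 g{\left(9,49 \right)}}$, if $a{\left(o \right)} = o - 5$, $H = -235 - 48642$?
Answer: $4 i \sqrt{37090} \approx 770.35 i$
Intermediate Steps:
$H = -48877$ ($H = -235 - 48642 = -48877$)
$a{\left(o \right)} = -5 + o$ ($a{\left(o \right)} = o - 5 = -5 + o$)
$g{\left(d,s \right)} = 6561$ ($g{\left(d,s \right)} = \left(-5 - 4\right)^{4} = \left(-9\right)^{4} = 6561$)
$\sqrt{H - 83 g{\left(9,49 \right)}} = \sqrt{-48877 - 544563} = \sqrt{-593440} = 4 i \sqrt{37090}$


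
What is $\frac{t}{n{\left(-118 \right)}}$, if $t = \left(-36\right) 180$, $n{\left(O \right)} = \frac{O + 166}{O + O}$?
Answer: $31860$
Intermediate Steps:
$n{\left(O \right)} = \frac{166 + O}{2 O}$
$t = -6480$
$\frac{t}{n{\left(-118 \right)}} = - \frac{6480}{\frac{1}{2} \frac{1}{-118} \left(166 - 118\right)} = - \frac{6480}{\frac{1}{2} \left(- \frac{1}{118}\right) 48} = - \frac{6480}{- \frac{12}{59}} = \left(-6480\right) \left(- \frac{59}{12}\right) = 31860$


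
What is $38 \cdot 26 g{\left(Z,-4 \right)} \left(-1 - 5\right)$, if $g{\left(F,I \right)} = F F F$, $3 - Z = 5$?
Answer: $47424$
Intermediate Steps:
$Z = -2$ ($Z = 3 - 5 = -2$)
$g{\left(F,I \right)} = F^{3}$ ($g{\left(F,I \right)} = F^{2} F = F^{3}$)
$38 \cdot 26 g{\left(Z,-4 \right)} \left(-1 - 5\right) = 38 \cdot 26 \left(-2\right)^{3} \left(-1 - 5\right) = 988 \left(\left(-8\right) \left(-6\right)\right) = 988 \cdot 48 = 47424$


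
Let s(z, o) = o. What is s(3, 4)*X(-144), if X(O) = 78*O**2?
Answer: 6469632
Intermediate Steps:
s(3, 4)*X(-144) = 4*(78*(-144)**2) = 4*(78*20736) = 4*1617408 = 6469632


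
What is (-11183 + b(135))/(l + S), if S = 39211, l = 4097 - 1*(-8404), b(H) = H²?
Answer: 3521/25856 ≈ 0.13618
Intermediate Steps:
l = 12501 (l = 4097 + 8404 = 12501)
(-11183 + b(135))/(l + S) = (-11183 + 135²)/(12501 + 39211) = (-11183 + 18225)/51712 = 7042*(1/51712) = 3521/25856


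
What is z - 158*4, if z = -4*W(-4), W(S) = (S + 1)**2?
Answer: -668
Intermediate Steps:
W(S) = (1 + S)**2
z = -36 (z = -4*(1 - 4)**2 = -4*(-3)**2 = -4*9 = -36)
z - 158*4 = -36 - 158*4 = -36 - 632 = -668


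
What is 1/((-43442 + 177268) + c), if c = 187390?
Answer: 1/321216 ≈ 3.1132e-6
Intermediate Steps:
1/((-43442 + 177268) + c) = 1/((-43442 + 177268) + 187390) = 1/(133826 + 187390) = 1/321216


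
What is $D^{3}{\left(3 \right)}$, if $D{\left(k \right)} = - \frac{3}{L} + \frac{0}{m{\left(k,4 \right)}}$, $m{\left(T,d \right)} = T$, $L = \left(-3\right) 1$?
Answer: $1$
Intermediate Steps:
$L = -3$
$D{\left(k \right)} = 1$ ($D{\left(k \right)} = - \frac{3}{-3} + \frac{0}{k} = \left(-3\right) \left(- \frac{1}{3}\right) + 0 = 1 + 0 = 1$)
$D^{3}{\left(3 \right)} = 1^{3} = 1$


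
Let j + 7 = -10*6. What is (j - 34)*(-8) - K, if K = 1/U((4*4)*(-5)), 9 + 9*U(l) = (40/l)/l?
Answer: 1164152/1439 ≈ 809.00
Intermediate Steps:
j = -67 (j = -7 - 10*6 = -7 - 60 = -67)
U(l) = -1 + 40/(9*l²) (U(l) = -1 + ((40/l)/l)/9 = -1 + (40/l²)/9 = -1 + 40/(9*l²))
K = -1440/1439 (K = 1/(-1 + 40/(9*((4*4)*(-5))²)) = 1/(-1 + 40/(9*(16*(-5))²)) = 1/(-1 + (40/9)/(-80)²) = 1/(-1 + (40/9)*(1/6400)) = 1/(-1 + 1/1440) = 1/(-1439/1440) = -1440/1439 ≈ -1.0007)
(j - 34)*(-8) - K = (-67 - 34)*(-8) - 1*(-1440/1439) = -101*(-8) + 1440/1439 = 808 + 1440/1439 = 1164152/1439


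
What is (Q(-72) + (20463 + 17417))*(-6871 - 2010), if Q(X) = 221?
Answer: -338374981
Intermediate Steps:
(Q(-72) + (20463 + 17417))*(-6871 - 2010) = (221 + (20463 + 17417))*(-6871 - 2010) = (221 + 37880)*(-8881) = 38101*(-8881) = -338374981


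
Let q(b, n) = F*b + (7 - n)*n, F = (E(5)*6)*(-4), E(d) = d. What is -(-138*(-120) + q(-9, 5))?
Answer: -17650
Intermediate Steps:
F = -120 (F = (5*6)*(-4) = 30*(-4) = -120)
q(b, n) = -120*b + n*(7 - n) (q(b, n) = -120*b + (7 - n)*n = -120*b + n*(7 - n))
-(-138*(-120) + q(-9, 5)) = -(-138*(-120) + (-1*5**2 - 120*(-9) + 7*5)) = -(16560 + (-1*25 + 1080 + 35)) = -(16560 + (-25 + 1080 + 35)) = -(16560 + 1090) = -1*17650 = -17650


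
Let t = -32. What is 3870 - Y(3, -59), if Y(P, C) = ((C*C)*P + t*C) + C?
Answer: -8402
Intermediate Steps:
Y(P, C) = -31*C + P*C**2 (Y(P, C) = ((C*C)*P - 32*C) + C = (C**2*P - 32*C) + C = (P*C**2 - 32*C) + C = (-32*C + P*C**2) + C = -31*C + P*C**2)
3870 - Y(3, -59) = 3870 - (-59)*(-31 - 59*3) = 3870 - (-59)*(-31 - 177) = 3870 - (-59)*(-208) = 3870 - 1*12272 = 3870 - 12272 = -8402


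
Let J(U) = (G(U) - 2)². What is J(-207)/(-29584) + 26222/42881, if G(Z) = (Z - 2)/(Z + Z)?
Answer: 132944299133767/217431509419584 ≈ 0.61143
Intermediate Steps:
G(Z) = (-2 + Z)/(2*Z) (G(Z) = (-2 + Z)/((2*Z)) = (-2 + Z)*(1/(2*Z)) = (-2 + Z)/(2*Z))
J(U) = (-2 + (-2 + U)/(2*U))² (J(U) = ((-2 + U)/(2*U) - 2)² = (-2 + (-2 + U)/(2*U))²)
J(-207)/(-29584) + 26222/42881 = ((¼)*(2 + 3*(-207))²/(-207)²)/(-29584) + 26222/42881 = ((¼)*(1/42849)*(2 - 621)²)*(-1/29584) + 26222*(1/42881) = ((¼)*(1/42849)*(-619)²)*(-1/29584) + 26222/42881 = ((¼)*(1/42849)*383161)*(-1/29584) + 26222/42881 = (383161/171396)*(-1/29584) + 26222/42881 = -383161/5070579264 + 26222/42881 = 132944299133767/217431509419584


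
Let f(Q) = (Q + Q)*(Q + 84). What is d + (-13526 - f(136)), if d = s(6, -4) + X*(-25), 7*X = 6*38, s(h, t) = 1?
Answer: -519255/7 ≈ -74179.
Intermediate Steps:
f(Q) = 2*Q*(84 + Q) (f(Q) = (2*Q)*(84 + Q) = 2*Q*(84 + Q))
X = 228/7 (X = (6*38)/7 = (⅐)*228 = 228/7 ≈ 32.571)
d = -5693/7 (d = 1 + (228/7)*(-25) = 1 - 5700/7 = -5693/7 ≈ -813.29)
d + (-13526 - f(136)) = -5693/7 + (-13526 - 2*136*(84 + 136)) = -5693/7 + (-13526 - 2*136*220) = -5693/7 + (-13526 - 1*59840) = -5693/7 + (-13526 - 59840) = -5693/7 - 73366 = -519255/7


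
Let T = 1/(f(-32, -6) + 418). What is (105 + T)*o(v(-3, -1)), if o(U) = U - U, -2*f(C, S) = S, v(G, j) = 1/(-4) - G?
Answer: 0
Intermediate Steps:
v(G, j) = -1/4 - G
f(C, S) = -S/2
T = 1/421 (T = 1/(-1/2*(-6) + 418) = 1/(3 + 418) = 1/421 ≈ 0.0023753)
o(U) = 0
(105 + T)*o(v(-3, -1)) = (105 + 1/421)*0 = (44206/421)*0 = 0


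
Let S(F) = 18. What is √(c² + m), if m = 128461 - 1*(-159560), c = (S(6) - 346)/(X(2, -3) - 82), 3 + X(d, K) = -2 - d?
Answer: 5*√91260877/89 ≈ 536.69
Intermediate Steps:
X(d, K) = -5 - d (X(d, K) = -3 + (-2 - d) = -5 - d)
c = 328/89 (c = (18 - 346)/((-5 - 1*2) - 82) = -328/((-5 - 2) - 82) = -328/(-7 - 82) = -328/(-89) = -328*(-1/89) = 328/89 ≈ 3.6854)
m = 288021 (m = 128461 + 159560 = 288021)
√(c² + m) = √((328/89)² + 288021) = √(107584/7921 + 288021) = √(2281521925/7921) = 5*√91260877/89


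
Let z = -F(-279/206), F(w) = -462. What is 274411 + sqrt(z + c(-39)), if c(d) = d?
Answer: 274411 + 3*sqrt(47) ≈ 2.7443e+5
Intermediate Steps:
z = 462 (z = -1*(-462) = 462)
274411 + sqrt(z + c(-39)) = 274411 + sqrt(462 - 39) = 274411 + sqrt(423) = 274411 + 3*sqrt(47)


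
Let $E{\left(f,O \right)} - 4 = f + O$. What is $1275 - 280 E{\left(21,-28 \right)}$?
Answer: $2115$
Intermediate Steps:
$E{\left(f,O \right)} = 4 + O + f$ ($E{\left(f,O \right)} = 4 + \left(f + O\right) = 4 + \left(O + f\right) = 4 + O + f$)
$1275 - 280 E{\left(21,-28 \right)} = 1275 - 280 \left(4 - 28 + 21\right) = 1275 - -840 = 1275 + 840 = 2115$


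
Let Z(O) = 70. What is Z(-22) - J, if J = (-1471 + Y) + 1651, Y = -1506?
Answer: 1396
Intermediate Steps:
J = -1326 (J = (-1471 - 1506) + 1651 = -2977 + 1651 = -1326)
Z(-22) - J = 70 - 1*(-1326) = 70 + 1326 = 1396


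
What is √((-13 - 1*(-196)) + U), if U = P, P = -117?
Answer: √66 ≈ 8.1240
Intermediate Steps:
U = -117
√((-13 - 1*(-196)) + U) = √((-13 - 1*(-196)) - 117) = √((-13 + 196) - 117) = √(183 - 117) = √66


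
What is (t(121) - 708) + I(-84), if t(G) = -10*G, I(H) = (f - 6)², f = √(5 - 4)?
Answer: -1893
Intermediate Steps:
f = 1 (f = √1 = 1)
I(H) = 25 (I(H) = (1 - 6)² = (-5)² = 25)
(t(121) - 708) + I(-84) = (-10*121 - 708) + 25 = (-1210 - 708) + 25 = -1918 + 25 = -1893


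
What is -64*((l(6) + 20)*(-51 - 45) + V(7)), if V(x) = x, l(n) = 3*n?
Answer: 233024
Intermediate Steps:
-64*((l(6) + 20)*(-51 - 45) + V(7)) = -64*((3*6 + 20)*(-51 - 45) + 7) = -64*((18 + 20)*(-96) + 7) = -64*(38*(-96) + 7) = -64*(-3648 + 7) = -64*(-3641) = 233024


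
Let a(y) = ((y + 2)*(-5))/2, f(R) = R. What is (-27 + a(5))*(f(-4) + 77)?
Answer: -6497/2 ≈ -3248.5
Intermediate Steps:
a(y) = -5 - 5*y/2 (a(y) = ((2 + y)*(-5))*(1/2) = (-10 - 5*y)*(1/2) = -5 - 5*y/2)
(-27 + a(5))*(f(-4) + 77) = (-27 + (-5 - 5/2*5))*(-4 + 77) = (-27 + (-5 - 25/2))*73 = (-27 - 35/2)*73 = -89/2*73 = -6497/2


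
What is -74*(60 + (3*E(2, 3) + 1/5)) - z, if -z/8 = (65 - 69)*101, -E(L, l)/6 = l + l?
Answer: 1526/5 ≈ 305.20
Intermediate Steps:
E(L, l) = -12*l (E(L, l) = -6*(l + l) = -12*l)
z = 3232 (z = -8*(65 - 69)*101 = -(-32)*101 = -8*(-404) = 3232)
-74*(60 + (3*E(2, 3) + 1/5)) - z = -74*(60 + (3*(-12*3) + 1/5)) - 1*3232 = -74*(60 + (3*(-36) + 1*(1/5))) - 3232 = -74*(60 + (-108 + 1/5)) - 3232 = -74*(60 - 539/5) - 3232 = -74*(-239/5) - 3232 = 17686/5 - 3232 = 1526/5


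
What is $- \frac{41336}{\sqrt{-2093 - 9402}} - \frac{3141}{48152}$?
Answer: $- \frac{3141}{48152} + \frac{41336 i \sqrt{95}}{1045} \approx -0.065231 + 385.54 i$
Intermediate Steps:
$- \frac{41336}{\sqrt{-2093 - 9402}} - \frac{3141}{48152} = - \frac{41336}{\sqrt{-11495}} - \frac{3141}{48152} = - \frac{41336}{11 i \sqrt{95}} - \frac{3141}{48152} = - 41336 \left(- \frac{i \sqrt{95}}{1045}\right) - \frac{3141}{48152} = \frac{41336 i \sqrt{95}}{1045} - \frac{3141}{48152} = - \frac{3141}{48152} + \frac{41336 i \sqrt{95}}{1045}$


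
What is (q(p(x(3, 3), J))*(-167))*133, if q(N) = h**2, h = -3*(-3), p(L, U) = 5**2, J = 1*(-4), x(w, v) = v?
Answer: -1799091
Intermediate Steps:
J = -4
p(L, U) = 25
h = 9
q(N) = 81 (q(N) = 9**2 = 81)
(q(p(x(3, 3), J))*(-167))*133 = (81*(-167))*133 = -13527*133 = -1799091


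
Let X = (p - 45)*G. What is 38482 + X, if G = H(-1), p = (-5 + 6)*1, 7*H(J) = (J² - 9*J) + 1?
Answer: 268890/7 ≈ 38413.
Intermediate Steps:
H(J) = ⅐ - 9*J/7 + J²/7 (H(J) = ((J² - 9*J) + 1)/7 = (1 + J² - 9*J)/7 = ⅐ - 9*J/7 + J²/7)
p = 1 (p = 1*1 = 1)
G = 11/7 (G = ⅐ - 9/7*(-1) + (⅐)*(-1)² = ⅐ + 9/7 + (⅐)*1 = ⅐ + 9/7 + ⅐ = 11/7 ≈ 1.5714)
X = -484/7 (X = (1 - 45)*(11/7) = -44*11/7 = -484/7 ≈ -69.143)
38482 + X = 38482 - 484/7 = 268890/7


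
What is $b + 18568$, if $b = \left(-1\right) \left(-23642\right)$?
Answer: $42210$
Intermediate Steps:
$b = 23642$
$b + 18568 = 23642 + 18568 = 42210$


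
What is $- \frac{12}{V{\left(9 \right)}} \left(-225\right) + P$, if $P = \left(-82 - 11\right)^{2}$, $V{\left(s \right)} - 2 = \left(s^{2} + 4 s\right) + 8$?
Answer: $\frac{1101123}{127} \approx 8670.3$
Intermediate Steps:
$V{\left(s \right)} = 10 + s^{2} + 4 s$ ($V{\left(s \right)} = 2 + \left(\left(s^{2} + 4 s\right) + 8\right) = 2 + \left(8 + s^{2} + 4 s\right) = 10 + s^{2} + 4 s$)
$P = 8649$ ($P = \left(-93\right)^{2} = 8649$)
$- \frac{12}{V{\left(9 \right)}} \left(-225\right) + P = - \frac{12}{10 + 9^{2} + 4 \cdot 9} \left(-225\right) + 8649 = - \frac{12}{10 + 81 + 36} \left(-225\right) + 8649 = - \frac{12}{127} \left(-225\right) + 8649 = \left(-12\right) \frac{1}{127} \left(-225\right) + 8649 = \left(- \frac{12}{127}\right) \left(-225\right) + 8649 = \frac{2700}{127} + 8649 = \frac{1101123}{127}$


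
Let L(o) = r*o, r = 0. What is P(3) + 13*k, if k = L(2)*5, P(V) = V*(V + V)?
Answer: 18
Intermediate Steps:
L(o) = 0 (L(o) = 0*o = 0)
P(V) = 2*V**2 (P(V) = V*(2*V) = 2*V**2)
k = 0 (k = 0*5 = 0)
P(3) + 13*k = 2*3**2 + 13*0 = 2*9 + 0 = 18 + 0 = 18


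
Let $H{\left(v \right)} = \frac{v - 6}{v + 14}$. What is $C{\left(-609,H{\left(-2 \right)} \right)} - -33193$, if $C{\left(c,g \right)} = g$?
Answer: $\frac{99577}{3} \approx 33192.0$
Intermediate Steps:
$H{\left(v \right)} = \frac{-6 + v}{14 + v}$
$C{\left(-609,H{\left(-2 \right)} \right)} - -33193 = \frac{-6 - 2}{14 - 2} - -33193 = \frac{1}{12} \left(-8\right) + 33193 = - \frac{2}{3} + 33193 = \frac{99577}{3}$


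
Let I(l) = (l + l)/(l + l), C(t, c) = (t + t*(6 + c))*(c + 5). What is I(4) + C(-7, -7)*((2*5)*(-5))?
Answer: 1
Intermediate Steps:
C(t, c) = (5 + c)*(t + t*(6 + c)) (C(t, c) = (t + t*(6 + c))*(5 + c) = (5 + c)*(t + t*(6 + c)))
I(l) = 1 (I(l) = (2*l)/((2*l)) = (2*l)*(1/(2*l)) = 1)
I(4) + C(-7, -7)*((2*5)*(-5)) = 1 + (-7*(35 + (-7)**2 + 12*(-7)))*((2*5)*(-5)) = 1 + (-7*(35 + 49 - 84))*(10*(-5)) = 1 - 7*0*(-50) = 1 + 0*(-50) = 1 + 0 = 1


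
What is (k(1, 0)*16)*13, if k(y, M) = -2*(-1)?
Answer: 416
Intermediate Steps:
k(y, M) = 2
(k(1, 0)*16)*13 = (2*16)*13 = 32*13 = 416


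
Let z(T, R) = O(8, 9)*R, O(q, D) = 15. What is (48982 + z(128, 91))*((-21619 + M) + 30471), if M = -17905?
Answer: -455791391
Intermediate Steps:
z(T, R) = 15*R
(48982 + z(128, 91))*((-21619 + M) + 30471) = (48982 + 15*91)*((-21619 - 17905) + 30471) = (48982 + 1365)*(-39524 + 30471) = 50347*(-9053) = -455791391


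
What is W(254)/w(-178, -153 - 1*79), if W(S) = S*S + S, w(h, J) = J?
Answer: -32385/116 ≈ -279.18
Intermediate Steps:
W(S) = S + S² (W(S) = S² + S = S + S²)
W(254)/w(-178, -153 - 1*79) = (254*(1 + 254))/(-153 - 1*79) = (254*255)/(-153 - 79) = 64770/(-232) = 64770*(-1/232) = -32385/116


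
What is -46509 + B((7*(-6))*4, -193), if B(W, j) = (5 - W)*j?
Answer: -79898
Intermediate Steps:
B(W, j) = j*(5 - W)
-46509 + B((7*(-6))*4, -193) = -46509 - 193*(5 - 7*(-6)*4) = -46509 - 193*(5 - (-42)*4) = -46509 - 193*(5 - 1*(-168)) = -46509 - 193*(5 + 168) = -46509 - 193*173 = -46509 - 33389 = -79898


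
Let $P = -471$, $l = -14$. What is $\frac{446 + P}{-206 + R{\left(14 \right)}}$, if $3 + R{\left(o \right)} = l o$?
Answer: $\frac{5}{81} \approx 0.061728$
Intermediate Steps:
$R{\left(o \right)} = -3 - 14 o$
$\frac{446 + P}{-206 + R{\left(14 \right)}} = \frac{446 - 471}{-206 - 199} = - \frac{25}{-206 - 199} = - \frac{25}{-405} = \left(-25\right) \left(- \frac{1}{405}\right) = \frac{5}{81}$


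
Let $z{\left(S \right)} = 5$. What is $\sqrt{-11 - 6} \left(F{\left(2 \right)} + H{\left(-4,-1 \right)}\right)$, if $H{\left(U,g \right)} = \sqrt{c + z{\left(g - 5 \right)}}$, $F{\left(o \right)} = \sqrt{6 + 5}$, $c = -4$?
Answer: $i \left(\sqrt{17} + \sqrt{187}\right) \approx 17.798 i$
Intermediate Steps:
$F{\left(o \right)} = \sqrt{11}$
$H{\left(U,g \right)} = 1$ ($H{\left(U,g \right)} = \sqrt{-4 + 5} = \sqrt{1} = 1$)
$\sqrt{-11 - 6} \left(F{\left(2 \right)} + H{\left(-4,-1 \right)}\right) = \sqrt{-11 - 6} \left(\sqrt{11} + 1\right) = \sqrt{-17} \left(1 + \sqrt{11}\right) = i \sqrt{17} \left(1 + \sqrt{11}\right)$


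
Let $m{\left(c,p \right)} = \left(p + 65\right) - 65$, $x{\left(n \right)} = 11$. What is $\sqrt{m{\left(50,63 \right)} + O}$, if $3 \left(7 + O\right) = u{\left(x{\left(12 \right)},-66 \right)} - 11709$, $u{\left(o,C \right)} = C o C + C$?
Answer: $7 \sqrt{247} \approx 110.01$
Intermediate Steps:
$m{\left(c,p \right)} = p$ ($m{\left(c,p \right)} = \left(65 + p\right) - 65 = p$)
$u{\left(o,C \right)} = C + o C^{2}$ ($u{\left(o,C \right)} = o C^{2} + C = C + o C^{2}$)
$O = 12040$ ($O = -7 + \frac{- 66 \left(1 - 726\right) - 11709}{3} = -7 + \frac{\left(-66\right) \left(-725\right) - 11709}{3} = -7 + \frac{47850 - 11709}{3} = -7 + \frac{1}{3} \cdot 36141 = -7 + 12047 = 12040$)
$\sqrt{m{\left(50,63 \right)} + O} = \sqrt{63 + 12040} = \sqrt{12103} = 7 \sqrt{247}$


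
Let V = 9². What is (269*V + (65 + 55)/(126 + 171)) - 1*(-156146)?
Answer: 17615605/99 ≈ 1.7794e+5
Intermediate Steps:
V = 81
(269*V + (65 + 55)/(126 + 171)) - 1*(-156146) = (269*81 + (65 + 55)/(126 + 171)) - 1*(-156146) = (21789 + 120/297) + 156146 = (21789 + 120*(1/297)) + 156146 = (21789 + 40/99) + 156146 = 2157151/99 + 156146 = 17615605/99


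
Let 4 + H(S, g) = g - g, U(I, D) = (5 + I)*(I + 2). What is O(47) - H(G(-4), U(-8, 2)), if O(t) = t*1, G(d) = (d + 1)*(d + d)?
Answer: 51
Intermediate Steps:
U(I, D) = (2 + I)*(5 + I) (U(I, D) = (5 + I)*(2 + I) = (2 + I)*(5 + I))
G(d) = 2*d*(1 + d) (G(d) = (1 + d)*(2*d) = 2*d*(1 + d))
H(S, g) = -4 (H(S, g) = -4 + (g - g) = -4 + 0 = -4)
O(t) = t
O(47) - H(G(-4), U(-8, 2)) = 47 - 1*(-4) = 47 + 4 = 51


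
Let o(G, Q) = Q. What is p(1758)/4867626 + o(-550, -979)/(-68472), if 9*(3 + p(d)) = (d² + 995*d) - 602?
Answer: 6930270169/55549347912 ≈ 0.12476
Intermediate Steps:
p(d) = -629/9 + d²/9 + 995*d/9 (p(d) = -3 + ((d² + 995*d) - 602)/9 = -3 + (-602 + d² + 995*d)/9 = -3 + (-602/9 + d²/9 + 995*d/9) = -629/9 + d²/9 + 995*d/9)
p(1758)/4867626 + o(-550, -979)/(-68472) = (-629/9 + (⅑)*1758² + (995/9)*1758)/4867626 - 979/(-68472) = (-629/9 + (⅑)*3090564 + 583070/3)*(1/4867626) - 979*(-1/68472) = (-629/9 + 343396 + 583070/3)*(1/4867626) + 979/68472 = (4839145/9)*(1/4867626) + 979/68472 = 4839145/43808634 + 979/68472 = 6930270169/55549347912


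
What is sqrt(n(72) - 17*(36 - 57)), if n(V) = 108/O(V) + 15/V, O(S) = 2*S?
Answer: 11*sqrt(426)/12 ≈ 18.920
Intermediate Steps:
n(V) = 69/V (n(V) = 108/((2*V)) + 15/V = 108*(1/(2*V)) + 15/V = 54/V + 15/V = 69/V)
sqrt(n(72) - 17*(36 - 57)) = sqrt(69/72 - 17*(36 - 57)) = sqrt(69*(1/72) - 17*(-21)) = sqrt(23/24 + 357) = sqrt(8591/24) = 11*sqrt(426)/12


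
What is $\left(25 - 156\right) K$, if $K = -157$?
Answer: $20567$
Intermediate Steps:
$\left(25 - 156\right) K = \left(25 - 156\right) \left(-157\right) = \left(-131\right) \left(-157\right) = 20567$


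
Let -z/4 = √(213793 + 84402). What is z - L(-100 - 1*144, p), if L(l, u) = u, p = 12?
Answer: -12 - 4*√298195 ≈ -2196.3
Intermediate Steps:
z = -4*√298195 (z = -4*√(213793 + 84402) = -4*√298195 ≈ -2184.3)
z - L(-100 - 1*144, p) = -4*√298195 - 1*12 = -4*√298195 - 12 = -12 - 4*√298195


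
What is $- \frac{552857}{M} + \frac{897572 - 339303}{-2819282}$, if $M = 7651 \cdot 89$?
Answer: $- \frac{1938806923265}{1919759065798} \approx -1.0099$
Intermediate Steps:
$M = 680939$
$- \frac{552857}{M} + \frac{897572 - 339303}{-2819282} = - \frac{552857}{680939} + \frac{897572 - 339303}{-2819282} = \left(-552857\right) \frac{1}{680939} + 558269 \left(- \frac{1}{2819282}\right) = - \frac{552857}{680939} - \frac{558269}{2819282} = - \frac{1938806923265}{1919759065798}$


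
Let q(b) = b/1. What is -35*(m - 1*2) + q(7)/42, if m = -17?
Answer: 3991/6 ≈ 665.17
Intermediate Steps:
q(b) = b (q(b) = b*1 = b)
-35*(m - 1*2) + q(7)/42 = -35*(-17 - 1*2) + 7/42 = -35*(-17 - 2) + 7*(1/42) = -35*(-19) + 1/6 = 665 + 1/6 = 3991/6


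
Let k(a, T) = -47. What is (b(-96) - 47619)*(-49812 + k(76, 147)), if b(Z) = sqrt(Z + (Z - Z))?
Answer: 2374235721 - 199436*I*sqrt(6) ≈ 2.3742e+9 - 4.8852e+5*I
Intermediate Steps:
b(Z) = sqrt(Z) (b(Z) = sqrt(Z + 0) = sqrt(Z))
(b(-96) - 47619)*(-49812 + k(76, 147)) = (sqrt(-96) - 47619)*(-49812 - 47) = (4*I*sqrt(6) - 47619)*(-49859) = (-47619 + 4*I*sqrt(6))*(-49859) = 2374235721 - 199436*I*sqrt(6)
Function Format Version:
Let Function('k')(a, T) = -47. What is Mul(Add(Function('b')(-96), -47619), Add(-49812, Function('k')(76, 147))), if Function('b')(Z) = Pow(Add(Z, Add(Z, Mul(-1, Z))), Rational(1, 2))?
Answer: Add(2374235721, Mul(-199436, I, Pow(6, Rational(1, 2)))) ≈ Add(2.3742e+9, Mul(-4.8852e+5, I))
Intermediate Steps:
Function('b')(Z) = Pow(Z, Rational(1, 2)) (Function('b')(Z) = Pow(Add(Z, 0), Rational(1, 2)) = Pow(Z, Rational(1, 2)))
Mul(Add(Function('b')(-96), -47619), Add(-49812, Function('k')(76, 147))) = Mul(Add(Pow(-96, Rational(1, 2)), -47619), Add(-49812, -47)) = Mul(Add(Mul(4, I, Pow(6, Rational(1, 2))), -47619), -49859) = Mul(Add(-47619, Mul(4, I, Pow(6, Rational(1, 2)))), -49859) = Add(2374235721, Mul(-199436, I, Pow(6, Rational(1, 2))))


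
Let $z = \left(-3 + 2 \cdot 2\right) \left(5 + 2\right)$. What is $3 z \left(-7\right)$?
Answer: $-147$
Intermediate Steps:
$z = 7$ ($z = \left(-3 + 4\right) 7 = 1 \cdot 7 = 7$)
$3 z \left(-7\right) = 3 \cdot 7 \left(-7\right) = 21 \left(-7\right) = -147$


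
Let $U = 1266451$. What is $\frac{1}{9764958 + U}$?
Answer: $\frac{1}{11031409} \approx 9.065 \cdot 10^{-8}$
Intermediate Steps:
$\frac{1}{9764958 + U} = \frac{1}{9764958 + 1266451} = \frac{1}{11031409}$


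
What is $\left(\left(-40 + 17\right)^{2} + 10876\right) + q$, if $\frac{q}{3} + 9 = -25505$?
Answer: $-65137$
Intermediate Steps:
$q = -76542$ ($q = -27 + 3 \left(-25505\right) = -27 - 76515 = -76542$)
$\left(\left(-40 + 17\right)^{2} + 10876\right) + q = \left(\left(-40 + 17\right)^{2} + 10876\right) - 76542 = \left(\left(-23\right)^{2} + 10876\right) - 76542 = \left(529 + 10876\right) - 76542 = 11405 - 76542 = -65137$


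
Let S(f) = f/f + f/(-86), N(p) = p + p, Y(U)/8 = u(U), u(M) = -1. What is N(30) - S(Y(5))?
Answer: 2533/43 ≈ 58.907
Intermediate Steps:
Y(U) = -8 (Y(U) = 8*(-1) = -8)
N(p) = 2*p
S(f) = 1 - f/86 (S(f) = 1 + f*(-1/86) = 1 - f/86)
N(30) - S(Y(5)) = 2*30 - (1 - 1/86*(-8)) = 60 - (1 + 4/43) = 60 - 1*47/43 = 60 - 47/43 = 2533/43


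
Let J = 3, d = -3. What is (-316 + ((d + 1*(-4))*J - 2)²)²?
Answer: 45369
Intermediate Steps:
(-316 + ((d + 1*(-4))*J - 2)²)² = (-316 + ((-3 + 1*(-4))*3 - 2)²)² = (-316 + ((-3 - 4)*3 - 2)²)² = (-316 + (-7*3 - 2)²)² = (-316 + (-21 - 2)²)² = (-316 + (-23)²)² = (-316 + 529)² = 213² = 45369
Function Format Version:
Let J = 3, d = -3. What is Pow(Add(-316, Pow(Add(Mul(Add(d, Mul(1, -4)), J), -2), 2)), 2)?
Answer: 45369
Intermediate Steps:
Pow(Add(-316, Pow(Add(Mul(Add(d, Mul(1, -4)), J), -2), 2)), 2) = Pow(Add(-316, Pow(Add(Mul(Add(-3, Mul(1, -4)), 3), -2), 2)), 2) = Pow(Add(-316, Pow(Add(Mul(Add(-3, -4), 3), -2), 2)), 2) = Pow(Add(-316, Pow(Add(Mul(-7, 3), -2), 2)), 2) = Pow(Add(-316, Pow(Add(-21, -2), 2)), 2) = Pow(Add(-316, Pow(-23, 2)), 2) = Pow(Add(-316, 529), 2) = Pow(213, 2) = 45369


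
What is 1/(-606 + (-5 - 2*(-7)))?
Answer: -1/597 ≈ -0.0016750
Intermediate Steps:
1/(-606 + (-5 - 2*(-7))) = 1/(-606 + (-5 + 14)) = 1/(-606 + 9) = 1/(-597) = -1/597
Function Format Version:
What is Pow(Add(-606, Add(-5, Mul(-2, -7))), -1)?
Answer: Rational(-1, 597) ≈ -0.0016750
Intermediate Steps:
Pow(Add(-606, Add(-5, Mul(-2, -7))), -1) = Pow(Add(-606, Add(-5, 14)), -1) = Pow(Add(-606, 9), -1) = Pow(-597, -1) = Rational(-1, 597)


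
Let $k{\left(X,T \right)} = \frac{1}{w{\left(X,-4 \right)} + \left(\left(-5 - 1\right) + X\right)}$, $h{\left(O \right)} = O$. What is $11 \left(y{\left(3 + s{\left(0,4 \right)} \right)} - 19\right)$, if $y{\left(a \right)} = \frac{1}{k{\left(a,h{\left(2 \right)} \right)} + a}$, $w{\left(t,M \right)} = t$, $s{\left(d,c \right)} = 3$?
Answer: $- \frac{7667}{37} \approx -207.22$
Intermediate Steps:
$k{\left(X,T \right)} = \frac{1}{-6 + 2 X}$ ($k{\left(X,T \right)} = \frac{1}{X + \left(\left(-5 - 1\right) + X\right)} = \frac{1}{X + \left(-6 + X\right)} = \frac{1}{-6 + 2 X}$)
$y{\left(a \right)} = \frac{1}{a + \frac{1}{2 \left(-3 + a\right)}}$ ($y{\left(a \right)} = \frac{1}{\frac{1}{2 \left(-3 + a\right)} + a} = \frac{1}{a + \frac{1}{2 \left(-3 + a\right)}}$)
$11 \left(y{\left(3 + s{\left(0,4 \right)} \right)} - 19\right) = 11 \left(\frac{2 \left(-3 + \left(3 + 3\right)\right)}{1 + 2 \left(3 + 3\right) \left(-3 + \left(3 + 3\right)\right)} - 19\right) = 11 \left(\frac{2 \left(-3 + 6\right)}{1 + 2 \cdot 6 \left(-3 + 6\right)} - 19\right) = 11 \left(2 \frac{1}{1 + 2 \cdot 6 \cdot 3} \cdot 3 - 19\right) = 11 \left(2 \frac{1}{1 + 36} \cdot 3 - 19\right) = 11 \left(2 \cdot \frac{1}{37} \cdot 3 - 19\right) = 11 \left(\frac{6}{37} - 19\right) = 11 \left(- \frac{697}{37}\right) = - \frac{7667}{37}$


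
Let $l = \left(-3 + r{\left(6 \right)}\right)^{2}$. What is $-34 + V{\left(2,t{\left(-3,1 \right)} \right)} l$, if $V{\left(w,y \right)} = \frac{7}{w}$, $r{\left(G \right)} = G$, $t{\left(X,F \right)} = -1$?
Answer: $- \frac{5}{2} \approx -2.5$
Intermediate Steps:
$l = 9$ ($l = \left(-3 + 6\right)^{2} = 3^{2} = 9$)
$-34 + V{\left(2,t{\left(-3,1 \right)} \right)} l = -34 + \frac{7}{2} \cdot 9 = -34 + \frac{63}{2} = - \frac{5}{2}$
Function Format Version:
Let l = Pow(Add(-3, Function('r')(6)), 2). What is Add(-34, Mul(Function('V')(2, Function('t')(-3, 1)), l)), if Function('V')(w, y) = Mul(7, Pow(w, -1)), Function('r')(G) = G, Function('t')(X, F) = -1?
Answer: Rational(-5, 2) ≈ -2.5000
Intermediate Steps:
l = 9 (l = Pow(Add(-3, 6), 2) = Pow(3, 2) = 9)
Add(-34, Mul(Function('V')(2, Function('t')(-3, 1)), l)) = Add(-34, Mul(Mul(7, Pow(2, -1)), 9)) = Add(-34, Mul(Mul(7, Rational(1, 2)), 9)) = Add(-34, Mul(Rational(7, 2), 9)) = Add(-34, Rational(63, 2)) = Rational(-5, 2)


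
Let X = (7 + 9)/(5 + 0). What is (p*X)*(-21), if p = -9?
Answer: 3024/5 ≈ 604.80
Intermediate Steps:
X = 16/5 ≈ 3.2000
(p*X)*(-21) = -9*16/5*(-21) = -144/5*(-21) = 3024/5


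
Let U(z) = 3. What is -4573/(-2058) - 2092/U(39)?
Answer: -1430539/2058 ≈ -695.11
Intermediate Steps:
-4573/(-2058) - 2092/U(39) = -4573/(-2058) - 2092/3 = -4573*(-1/2058) - 2092*1/3 = 4573/2058 - 2092/3 = -1430539/2058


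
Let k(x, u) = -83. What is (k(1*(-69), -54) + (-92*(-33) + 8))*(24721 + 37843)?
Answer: 185252004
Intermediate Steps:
(k(1*(-69), -54) + (-92*(-33) + 8))*(24721 + 37843) = (-83 + (-92*(-33) + 8))*(24721 + 37843) = (-83 + (3036 + 8))*62564 = (-83 + 3044)*62564 = 2961*62564 = 185252004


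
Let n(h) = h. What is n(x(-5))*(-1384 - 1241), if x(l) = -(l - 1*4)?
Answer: -23625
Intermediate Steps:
x(l) = 4 - l (x(l) = -(l - 4) = -(-4 + l) = 4 - l)
n(x(-5))*(-1384 - 1241) = (4 - 1*(-5))*(-1384 - 1241) = (4 + 5)*(-2625) = 9*(-2625) = -23625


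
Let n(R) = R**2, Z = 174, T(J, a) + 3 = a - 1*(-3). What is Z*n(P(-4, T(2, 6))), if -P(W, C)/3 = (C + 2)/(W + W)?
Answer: 1566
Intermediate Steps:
T(J, a) = a (T(J, a) = -3 + (a - 1*(-3)) = -3 + (a + 3) = -3 + (3 + a) = a)
P(W, C) = -3*(2 + C)/(2*W) (P(W, C) = -3*(C + 2)/(W + W) = -3*(2 + C)/(2*W))
Z*n(P(-4, T(2, 6))) = 174*((3/2)*(-2 - 1*6)/(-4))**2 = 174*((3/2)*(-1/4)*(-2 - 6))**2 = 174*((3/2)*(-1/4)*(-8))**2 = 174*3**2 = 174*9 = 1566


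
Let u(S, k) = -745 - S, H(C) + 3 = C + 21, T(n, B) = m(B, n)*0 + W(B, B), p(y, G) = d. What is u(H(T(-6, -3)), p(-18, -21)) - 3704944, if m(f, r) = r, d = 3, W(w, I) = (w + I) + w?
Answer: -3705698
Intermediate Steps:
W(w, I) = I + 2*w (W(w, I) = (I + w) + w = I + 2*w)
p(y, G) = 3
T(n, B) = 3*B (T(n, B) = n*0 + (B + 2*B) = 0 + 3*B = 3*B)
H(C) = 18 + C (H(C) = -3 + (C + 21) = -3 + (21 + C) = 18 + C)
u(H(T(-6, -3)), p(-18, -21)) - 3704944 = (-745 - (18 + 3*(-3))) - 3704944 = (-745 - (18 - 9)) - 3704944 = (-745 - 1*9) - 3704944 = (-745 - 9) - 3704944 = -754 - 3704944 = -3705698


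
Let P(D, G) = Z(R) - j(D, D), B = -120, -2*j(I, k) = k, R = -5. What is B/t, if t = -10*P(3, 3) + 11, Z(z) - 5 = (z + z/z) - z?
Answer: 15/8 ≈ 1.8750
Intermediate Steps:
j(I, k) = -k/2
Z(z) = 6 (Z(z) = 5 + ((z + z/z) - z) = 5 + ((z + 1) - z) = 5 + ((1 + z) - z) = 5 + 1 = 6)
P(D, G) = 6 + D/2 (P(D, G) = 6 - (-1)*D/2 = 6 + D/2)
t = -64 (t = -10*(6 + (½)*3) + 11 = -10*(6 + 3/2) + 11 = -10*15/2 + 11 = -75 + 11 = -64)
B/t = -120/(-64) = -120*(-1/64) = 15/8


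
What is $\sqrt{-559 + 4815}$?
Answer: $4 \sqrt{266} \approx 65.238$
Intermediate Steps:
$\sqrt{-559 + 4815} = \sqrt{4256} = 4 \sqrt{266}$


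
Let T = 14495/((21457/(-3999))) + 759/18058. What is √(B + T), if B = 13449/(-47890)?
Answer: 2*I*√7861204600083973384923435/107883503095 ≈ 51.978*I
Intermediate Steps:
B = -13449/47890 (B = 13449*(-1/47890) = -13449/47890 ≈ -0.28083)
T = -24342437289/9010942 (T = 14495/((21457*(-1/3999))) + 759*(1/18058) = 14495/(-499/93) + 759/18058 = 14495*(-93/499) + 759/18058 = -1348035/499 + 759/18058 = -24342437289/9010942 ≈ -2701.4)
√(B + T) = √(-13449/47890 - 24342437289/9010942) = √(-291470127482292/107883503095) = 2*I*√7861204600083973384923435/107883503095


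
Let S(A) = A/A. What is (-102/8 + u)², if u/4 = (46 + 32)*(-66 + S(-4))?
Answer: 6588731241/16 ≈ 4.1180e+8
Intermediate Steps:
S(A) = 1
u = -20280 (u = 4*((46 + 32)*(-66 + 1)) = 4*(78*(-65)) = 4*(-5070) = -20280)
(-102/8 + u)² = (-102/8 - 20280)² = (-102*⅛ - 20280)² = (-51/4 - 20280)² = (-81171/4)² = 6588731241/16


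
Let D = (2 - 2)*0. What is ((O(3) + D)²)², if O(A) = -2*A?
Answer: 1296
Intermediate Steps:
D = 0 (D = 0*0 = 0)
((O(3) + D)²)² = ((-2*3 + 0)²)² = ((-6 + 0)²)² = ((-6)²)² = 36² = 1296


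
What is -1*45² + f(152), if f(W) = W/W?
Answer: -2024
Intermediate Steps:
f(W) = 1
-1*45² + f(152) = -1*45² + 1 = -1*2025 + 1 = -2025 + 1 = -2024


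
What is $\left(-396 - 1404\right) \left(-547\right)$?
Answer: $984600$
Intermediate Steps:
$\left(-396 - 1404\right) \left(-547\right) = \left(-1800\right) \left(-547\right) = 984600$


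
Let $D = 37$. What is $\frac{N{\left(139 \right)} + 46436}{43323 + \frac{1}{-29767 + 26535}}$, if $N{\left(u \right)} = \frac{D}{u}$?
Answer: $\frac{20861399712}{19462770965} \approx 1.0719$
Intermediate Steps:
$N{\left(u \right)} = \frac{37}{u}$
$\frac{N{\left(139 \right)} + 46436}{43323 + \frac{1}{-29767 + 26535}} = \frac{\frac{37}{139} + 46436}{43323 + \frac{1}{-29767 + 26535}} = \frac{37 \cdot \frac{1}{139} + 46436}{43323 + \frac{1}{-3232}} = \frac{\frac{37}{139} + 46436}{43323 - \frac{1}{3232}} = \frac{6454641}{139 \cdot \frac{140019935}{3232}} = \frac{6454641}{139} \cdot \frac{3232}{140019935} = \frac{20861399712}{19462770965}$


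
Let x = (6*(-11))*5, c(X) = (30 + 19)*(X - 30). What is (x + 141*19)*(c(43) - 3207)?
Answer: -6036930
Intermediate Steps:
c(X) = -1470 + 49*X (c(X) = 49*(-30 + X) = -1470 + 49*X)
x = -330 (x = -66*5 = -330)
(x + 141*19)*(c(43) - 3207) = (-330 + 141*19)*((-1470 + 49*43) - 3207) = (-330 + 2679)*((-1470 + 2107) - 3207) = 2349*(637 - 3207) = 2349*(-2570) = -6036930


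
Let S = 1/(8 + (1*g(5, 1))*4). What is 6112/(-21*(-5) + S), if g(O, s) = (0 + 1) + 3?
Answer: 146688/2521 ≈ 58.186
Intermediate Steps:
g(O, s) = 4 (g(O, s) = 1 + 3 = 4)
S = 1/24 (S = 1/(8 + (1*4)*4) = 1/(8 + 4*4) = 1/(8 + 16) = 1/24 ≈ 0.041667)
6112/(-21*(-5) + S) = 6112/(-21*(-5) + 1/24) = 6112/(105 + 1/24) = 6112/(2521/24) = 6112*(24/2521) = 146688/2521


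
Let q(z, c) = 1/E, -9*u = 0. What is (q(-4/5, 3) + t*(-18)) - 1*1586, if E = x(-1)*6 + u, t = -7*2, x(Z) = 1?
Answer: -8003/6 ≈ -1333.8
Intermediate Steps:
u = 0 (u = -1/9*0 = 0)
t = -14
E = 6 (E = 1*6 + 0 = 6 + 0 = 6)
q(z, c) = 1/6
(q(-4/5, 3) + t*(-18)) - 1*1586 = (1/6 - 14*(-18)) - 1*1586 = (1/6 + 252) - 1586 = 1513/6 - 1586 = -8003/6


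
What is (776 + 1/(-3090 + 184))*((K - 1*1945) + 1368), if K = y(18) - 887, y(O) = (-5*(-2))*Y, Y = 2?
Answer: -1628149710/1453 ≈ -1.1205e+6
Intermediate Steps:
y(O) = 20 (y(O) = -5*(-2)*2 = 10*2 = 20)
K = -867 (K = 20 - 887 = -867)
(776 + 1/(-3090 + 184))*((K - 1*1945) + 1368) = (776 + 1/(-3090 + 184))*((-867 - 1*1945) + 1368) = (776 + 1/(-2906))*((-867 - 1945) + 1368) = (776 - 1/2906)*(-2812 + 1368) = (2255055/2906)*(-1444) = -1628149710/1453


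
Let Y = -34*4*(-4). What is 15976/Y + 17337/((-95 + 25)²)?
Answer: 1370527/41650 ≈ 32.906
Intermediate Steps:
Y = 544 (Y = -136*(-4) = 544)
15976/Y + 17337/((-95 + 25)²) = 15976/544 + 17337/((-95 + 25)²) = 15976*(1/544) + 17337/((-70)²) = 1997/68 + 17337/4900 = 1370527/41650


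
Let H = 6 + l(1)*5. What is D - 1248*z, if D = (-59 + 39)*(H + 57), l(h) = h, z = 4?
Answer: -6352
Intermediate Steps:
H = 11 (H = 6 + 1*5 = 6 + 5 = 11)
D = -1360 (D = (-59 + 39)*(11 + 57) = -20*68 = -1360)
D - 1248*z = -1360 - 1248*4 = -1360 - 104*48 = -1360 - 4992 = -6352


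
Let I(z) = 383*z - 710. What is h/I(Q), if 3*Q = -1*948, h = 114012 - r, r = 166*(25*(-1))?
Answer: -59081/60869 ≈ -0.97062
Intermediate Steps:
r = -4150 (r = 166*(-25) = -4150)
h = 118162 (h = 114012 - 1*(-4150) = 114012 + 4150 = 118162)
Q = -316 (Q = (-1*948)/3 = (1/3)*(-948) = -316)
I(z) = -710 + 383*z
h/I(Q) = 118162/(-710 + 383*(-316)) = 118162/(-710 - 121028) = 118162/(-121738) = 118162*(-1/121738) = -59081/60869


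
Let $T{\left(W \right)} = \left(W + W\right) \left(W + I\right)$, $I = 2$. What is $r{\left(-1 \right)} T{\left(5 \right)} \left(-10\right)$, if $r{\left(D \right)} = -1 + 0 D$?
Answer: $700$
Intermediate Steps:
$T{\left(W \right)} = 2 W \left(2 + W\right)$ ($T{\left(W \right)} = \left(W + W\right) \left(W + 2\right) = 2 W \left(2 + W\right)$)
$r{\left(D \right)} = -1$ ($r{\left(D \right)} = -1 + 0 = -1$)
$r{\left(-1 \right)} T{\left(5 \right)} \left(-10\right) = - 2 \cdot 5 \left(2 + 5\right) \left(-10\right) = - 2 \cdot 5 \cdot 7 \left(-10\right) = \left(-1\right) 70 \left(-10\right) = \left(-70\right) \left(-10\right) = 700$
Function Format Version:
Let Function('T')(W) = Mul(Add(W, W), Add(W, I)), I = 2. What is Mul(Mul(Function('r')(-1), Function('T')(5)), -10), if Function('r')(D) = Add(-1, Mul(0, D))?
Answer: 700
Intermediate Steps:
Function('T')(W) = Mul(2, W, Add(2, W)) (Function('T')(W) = Mul(Add(W, W), Add(W, 2)) = Mul(Mul(2, W), Add(2, W)) = Mul(2, W, Add(2, W)))
Function('r')(D) = -1 (Function('r')(D) = Add(-1, 0) = -1)
Mul(Mul(Function('r')(-1), Function('T')(5)), -10) = Mul(Mul(-1, Mul(2, 5, Add(2, 5))), -10) = Mul(Mul(-1, Mul(2, 5, 7)), -10) = Mul(Mul(-1, 70), -10) = Mul(-70, -10) = 700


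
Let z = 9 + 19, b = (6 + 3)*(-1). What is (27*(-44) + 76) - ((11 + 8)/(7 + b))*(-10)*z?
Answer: -3772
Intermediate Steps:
b = -9 (b = 9*(-1) = -9)
z = 28
(27*(-44) + 76) - ((11 + 8)/(7 + b))*(-10)*z = (27*(-44) + 76) - ((11 + 8)/(7 - 9))*(-10)*28 = (-1188 + 76) - (19/(-2))*(-10)*28 = -1112 - (19*(-½))*(-10)*28 = -1112 - (-19/2*(-10))*28 = -1112 - 95*28 = -1112 - 1*2660 = -1112 - 2660 = -3772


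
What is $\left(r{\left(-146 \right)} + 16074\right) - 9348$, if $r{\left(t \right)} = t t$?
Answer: $28042$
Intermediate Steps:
$r{\left(t \right)} = t^{2}$
$\left(r{\left(-146 \right)} + 16074\right) - 9348 = \left(\left(-146\right)^{2} + 16074\right) - 9348 = \left(21316 + 16074\right) - 9348 = 37390 - 9348 = 28042$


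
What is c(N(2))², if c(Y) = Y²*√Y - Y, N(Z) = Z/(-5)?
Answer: 468/3125 + 16*I*√10/625 ≈ 0.14976 + 0.080954*I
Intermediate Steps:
N(Z) = -Z/5 (N(Z) = Z*(-⅕) = -Z/5)
c(Y) = Y^(5/2) - Y
c(N(2))² = ((-⅕*2)^(5/2) - (-1)*2/5)² = ((-⅖)^(5/2) - 1*(-⅖))² = (4*I*√10/125 + ⅖)² = (⅖ + 4*I*√10/125)²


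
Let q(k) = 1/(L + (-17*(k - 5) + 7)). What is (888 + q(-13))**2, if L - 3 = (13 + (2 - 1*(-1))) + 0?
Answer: 86917063489/110224 ≈ 7.8855e+5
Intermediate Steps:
L = 19 (L = 3 + ((13 + (2 - 1*(-1))) + 0) = 3 + ((13 + (2 + 1)) + 0) = 3 + ((13 + 3) + 0) = 3 + (16 + 0) = 3 + 16 = 19)
q(k) = 1/(111 - 17*k) (q(k) = 1/(19 + (-17*(k - 5) + 7)) = 1/(19 + (-17*(-5 + k) + 7)) = 1/(19 + ((85 - 17*k) + 7)) = 1/(19 + (92 - 17*k)) = 1/(111 - 17*k))
(888 + q(-13))**2 = (888 + 1/(111 - 17*(-13)))**2 = (888 + 1/(111 + 221))**2 = (888 + 1/332)**2 = (294817/332)**2 = 86917063489/110224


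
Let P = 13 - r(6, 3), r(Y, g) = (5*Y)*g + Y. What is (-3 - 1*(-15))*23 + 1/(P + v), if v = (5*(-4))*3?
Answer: 39467/143 ≈ 275.99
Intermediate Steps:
v = -60 (v = -20*3 = -60)
r(Y, g) = Y + 5*Y*g (r(Y, g) = 5*Y*g + Y = Y + 5*Y*g)
P = -83 (P = 13 - 6*(1 + 5*3) = 13 - 6*(1 + 15) = 13 - 6*16 = 13 - 1*96 = 13 - 96 = -83)
(-3 - 1*(-15))*23 + 1/(P + v) = (-3 - 1*(-15))*23 + 1/(-83 - 60) = (-3 + 15)*23 + 1/(-143) = 12*23 - 1/143 = 276 - 1/143 = 39467/143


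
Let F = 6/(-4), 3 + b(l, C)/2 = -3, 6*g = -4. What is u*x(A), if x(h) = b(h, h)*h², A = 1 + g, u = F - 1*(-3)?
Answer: -2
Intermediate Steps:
g = -⅔ (g = (⅙)*(-4) = -⅔ ≈ -0.66667)
b(l, C) = -12 (b(l, C) = -6 + 2*(-3) = -6 - 6 = -12)
F = -3/2 (F = 6*(-¼) = -3/2 ≈ -1.5000)
u = 3/2 (u = -3/2 - 1*(-3) = -3/2 + 3 = 3/2 ≈ 1.5000)
A = ⅓ (A = 1 - ⅔ = ⅓ ≈ 0.33333)
x(h) = -12*h²
u*x(A) = 3*(-12*(⅓)²)/2 = 3*(-12*⅑)/2 = (3/2)*(-4/3) = -2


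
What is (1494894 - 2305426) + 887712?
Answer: 77180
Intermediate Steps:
(1494894 - 2305426) + 887712 = -810532 + 887712 = 77180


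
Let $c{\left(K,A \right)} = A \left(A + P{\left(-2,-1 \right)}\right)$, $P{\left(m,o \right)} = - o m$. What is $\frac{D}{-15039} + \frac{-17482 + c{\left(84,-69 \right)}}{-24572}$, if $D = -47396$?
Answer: $\frac{1353850249}{369538308} \approx 3.6636$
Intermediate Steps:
$P{\left(m,o \right)} = - m o$
$c{\left(K,A \right)} = A \left(-2 + A\right)$ ($c{\left(K,A \right)} = A \left(A - \left(-2\right) \left(-1\right)\right) = A \left(A - 2\right) = A \left(-2 + A\right)$)
$\frac{D}{-15039} + \frac{-17482 + c{\left(84,-69 \right)}}{-24572} = - \frac{47396}{-15039} + \frac{-17482 - 69 \left(-2 - 69\right)}{-24572} = \left(-47396\right) \left(- \frac{1}{15039}\right) + \left(-17482 - -4899\right) \left(- \frac{1}{24572}\right) = \frac{47396}{15039} + \left(-17482 + 4899\right) \left(- \frac{1}{24572}\right) = \frac{47396}{15039} - - \frac{12583}{24572} = \frac{47396}{15039} + \frac{12583}{24572} = \frac{1353850249}{369538308}$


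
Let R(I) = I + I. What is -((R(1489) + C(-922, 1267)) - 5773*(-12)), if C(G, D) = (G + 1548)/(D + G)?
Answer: -24928256/345 ≈ -72256.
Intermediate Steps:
R(I) = 2*I
C(G, D) = (1548 + G)/(D + G)
-((R(1489) + C(-922, 1267)) - 5773*(-12)) = -((2*1489 + (1548 - 922)/(1267 - 922)) - 5773*(-12)) = -((2978 + 626/345) + 69276) = -(1028036/345 + 69276) = -1*24928256/345 = -24928256/345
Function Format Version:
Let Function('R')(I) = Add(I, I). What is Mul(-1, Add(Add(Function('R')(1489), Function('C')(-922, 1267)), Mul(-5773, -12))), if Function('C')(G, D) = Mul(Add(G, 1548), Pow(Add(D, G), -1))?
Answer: Rational(-24928256, 345) ≈ -72256.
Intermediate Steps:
Function('R')(I) = Mul(2, I)
Function('C')(G, D) = Mul(Pow(Add(D, G), -1), Add(1548, G)) (Function('C')(G, D) = Mul(Add(1548, G), Pow(Add(D, G), -1)) = Mul(Pow(Add(D, G), -1), Add(1548, G)))
Mul(-1, Add(Add(Function('R')(1489), Function('C')(-922, 1267)), Mul(-5773, -12))) = Mul(-1, Add(Add(Mul(2, 1489), Mul(Pow(Add(1267, -922), -1), Add(1548, -922))), Mul(-5773, -12))) = Mul(-1, Add(Add(2978, Mul(Pow(345, -1), 626)), 69276)) = Mul(-1, Add(Add(2978, Mul(Rational(1, 345), 626)), 69276)) = Mul(-1, Add(Add(2978, Rational(626, 345)), 69276)) = Mul(-1, Add(Rational(1028036, 345), 69276)) = Mul(-1, Rational(24928256, 345)) = Rational(-24928256, 345)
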